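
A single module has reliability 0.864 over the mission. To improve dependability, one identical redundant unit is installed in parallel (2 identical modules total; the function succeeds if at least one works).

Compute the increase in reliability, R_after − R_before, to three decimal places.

0.118

R_before = 0.864
R_after = 1 − (1 − 0.864)^2 = 0.982
ΔR = 0.982 − 0.864 = 0.118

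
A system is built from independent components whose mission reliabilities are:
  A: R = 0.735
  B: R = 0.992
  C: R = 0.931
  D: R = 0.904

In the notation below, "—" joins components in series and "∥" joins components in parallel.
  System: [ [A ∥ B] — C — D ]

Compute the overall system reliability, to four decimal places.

0.8398

Parallel (A and B): 1 − (1 − 0.735000)(1 − 0.992000) = 0.997880
Series ([0.997880], C, and D): 0.997880 × 0.931000 × 0.904000 = 0.8398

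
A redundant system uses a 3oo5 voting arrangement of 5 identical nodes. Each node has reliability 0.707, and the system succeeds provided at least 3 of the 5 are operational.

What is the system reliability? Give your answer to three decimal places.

0.846

R = Σ_{i=3}^{5} C(5,i) p^i (1−p)^{5−i} with p = 0.707
C(5,3)·0.707^3·0.293^2 = 0.30338
C(5,4)·0.707^4·0.293^1 = 0.36603
C(5,5)·0.707^5·0.293^0 = 0.17664
Sum = 0.846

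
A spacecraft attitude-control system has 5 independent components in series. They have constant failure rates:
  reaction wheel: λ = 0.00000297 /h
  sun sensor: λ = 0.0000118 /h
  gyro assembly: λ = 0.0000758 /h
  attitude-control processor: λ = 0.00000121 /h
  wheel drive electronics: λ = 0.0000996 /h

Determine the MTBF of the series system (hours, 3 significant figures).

Series of exponential components: λ_sys = Σ λ_i
λ_sys = 0.00000297 + 0.0000118 + 0.0000758 + 0.00000121 + 0.0000996 = 1.9138e-04 /h
MTBF = 1 / λ_sys = 5230 h

5230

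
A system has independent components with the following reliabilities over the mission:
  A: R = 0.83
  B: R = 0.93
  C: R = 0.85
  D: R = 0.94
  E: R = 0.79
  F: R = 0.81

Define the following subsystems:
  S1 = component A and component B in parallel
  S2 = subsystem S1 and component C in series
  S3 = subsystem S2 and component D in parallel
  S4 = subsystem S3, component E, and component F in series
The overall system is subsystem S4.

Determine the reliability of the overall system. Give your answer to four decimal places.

Parallel (A and B): 1 − (1 − 0.830000)(1 − 0.930000) = 0.988100
Series ([0.988100] and C): 0.988100 × 0.850000 = 0.839885
Parallel ([0.839885] and D): 1 − (1 − 0.839885)(1 − 0.940000) = 0.990393
Series ([0.990393], E, and F): 0.990393 × 0.790000 × 0.810000 = 0.6338

0.6338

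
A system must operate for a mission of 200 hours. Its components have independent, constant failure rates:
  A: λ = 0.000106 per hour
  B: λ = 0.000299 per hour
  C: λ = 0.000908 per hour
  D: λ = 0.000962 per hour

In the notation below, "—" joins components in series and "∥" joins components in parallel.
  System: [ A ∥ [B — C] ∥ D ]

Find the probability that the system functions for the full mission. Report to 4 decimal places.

R(A) = exp(−0.000106 × 200) = 0.979023
R(B) = exp(−0.000299 × 200) = 0.941953
R(C) = exp(−0.000908 × 200) = 0.833935
R(D) = exp(−0.000962 × 200) = 0.824977
Series (B and C): 0.941953 × 0.833935 = 0.785528
Parallel (A, [0.785528], and D): 1 − (1 − 0.979023)(1 − 0.785528)(1 − 0.824977) = 0.9992

0.9992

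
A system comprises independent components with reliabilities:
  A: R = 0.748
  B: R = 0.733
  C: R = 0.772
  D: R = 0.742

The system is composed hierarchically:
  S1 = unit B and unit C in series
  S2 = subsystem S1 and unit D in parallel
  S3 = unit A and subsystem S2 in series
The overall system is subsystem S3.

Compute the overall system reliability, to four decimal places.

Series (B and C): 0.733000 × 0.772000 = 0.565876
Parallel ([0.565876] and D): 1 − (1 − 0.565876)(1 − 0.742000) = 0.887996
Series (A and [0.887996]): 0.748000 × 0.887996 = 0.6642

0.6642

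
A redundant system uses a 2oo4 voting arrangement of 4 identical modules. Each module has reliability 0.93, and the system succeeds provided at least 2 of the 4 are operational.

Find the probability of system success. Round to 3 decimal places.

0.999

R = Σ_{i=2}^{4} C(4,i) p^i (1−p)^{4−i} with p = 0.93
C(4,2)·0.93^2·0.07^2 = 0.02543
C(4,3)·0.93^3·0.07^1 = 0.22522
C(4,4)·0.93^4·0.07^0 = 0.74805
Sum = 0.999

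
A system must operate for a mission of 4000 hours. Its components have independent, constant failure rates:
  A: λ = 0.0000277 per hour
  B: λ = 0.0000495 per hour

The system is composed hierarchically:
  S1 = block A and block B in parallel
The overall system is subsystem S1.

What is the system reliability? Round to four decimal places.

0.9812

R(A) = exp(−0.0000277 × 4000) = 0.895118
R(B) = exp(−0.0000495 × 4000) = 0.820370
Parallel (A and B): 1 − (1 − 0.895118)(1 − 0.820370) = 0.9812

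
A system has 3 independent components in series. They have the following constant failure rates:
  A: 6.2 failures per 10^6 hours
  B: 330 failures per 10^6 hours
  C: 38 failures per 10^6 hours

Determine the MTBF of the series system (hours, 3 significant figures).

2670

Series of exponential components: λ_sys = Σ λ_i
λ_sys = 0.0000062 + 0.00033 + 0.000038 = 3.7420e-04 /h
MTBF = 1 / λ_sys = 2670 h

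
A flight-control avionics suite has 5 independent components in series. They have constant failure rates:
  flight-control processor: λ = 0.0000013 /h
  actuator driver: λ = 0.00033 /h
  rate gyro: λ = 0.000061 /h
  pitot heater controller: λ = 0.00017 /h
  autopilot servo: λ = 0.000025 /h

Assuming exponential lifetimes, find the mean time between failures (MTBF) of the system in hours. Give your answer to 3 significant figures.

Series of exponential components: λ_sys = Σ λ_i
λ_sys = 0.0000013 + 0.00033 + 0.000061 + 0.00017 + 0.000025 = 5.8730e-04 /h
MTBF = 1 / λ_sys = 1700 h

1700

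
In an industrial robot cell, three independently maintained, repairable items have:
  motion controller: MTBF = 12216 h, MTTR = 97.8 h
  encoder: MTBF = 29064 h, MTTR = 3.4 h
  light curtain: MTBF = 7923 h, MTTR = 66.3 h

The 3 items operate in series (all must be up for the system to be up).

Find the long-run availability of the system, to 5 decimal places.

0.98371

A(motion controller) = MTBF/(MTBF+MTTR) = 12216/(12216+97.8) = 0.992058
A(encoder) = MTBF/(MTBF+MTTR) = 29064/(29064+3.4) = 0.999883
A(light curtain) = MTBF/(MTBF+MTTR) = 7923/(7923+66.3) = 0.991701
Series availability: 0.992058 × 0.999883 × 0.991701 = 0.98371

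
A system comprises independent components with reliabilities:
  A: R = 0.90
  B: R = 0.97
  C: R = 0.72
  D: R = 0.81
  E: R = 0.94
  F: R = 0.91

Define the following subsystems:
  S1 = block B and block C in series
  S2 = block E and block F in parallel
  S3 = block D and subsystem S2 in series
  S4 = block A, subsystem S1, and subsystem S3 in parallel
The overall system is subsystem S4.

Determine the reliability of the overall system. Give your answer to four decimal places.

Series (B and C): 0.970000 × 0.720000 = 0.698400
Parallel (E and F): 1 − (1 − 0.940000)(1 − 0.910000) = 0.994600
Series (D and [0.994600]): 0.810000 × 0.994600 = 0.805626
Parallel (A, [0.698400], and [0.805626]): 1 − (1 − 0.900000)(1 − 0.698400)(1 − 0.805626) = 0.9941

0.9941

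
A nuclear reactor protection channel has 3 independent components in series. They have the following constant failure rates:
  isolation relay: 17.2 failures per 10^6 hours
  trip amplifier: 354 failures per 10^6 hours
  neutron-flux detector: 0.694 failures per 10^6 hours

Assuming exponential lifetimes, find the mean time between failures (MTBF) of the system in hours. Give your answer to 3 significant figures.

2690

Series of exponential components: λ_sys = Σ λ_i
λ_sys = 0.0000172 + 0.000354 + 0.000000694 = 3.7189e-04 /h
MTBF = 1 / λ_sys = 2690 h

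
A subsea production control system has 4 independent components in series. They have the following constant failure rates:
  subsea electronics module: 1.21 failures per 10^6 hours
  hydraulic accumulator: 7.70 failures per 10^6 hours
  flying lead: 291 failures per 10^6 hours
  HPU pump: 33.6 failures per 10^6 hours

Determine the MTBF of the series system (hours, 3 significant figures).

3000

Series of exponential components: λ_sys = Σ λ_i
λ_sys = 0.00000121 + 0.00000770 + 0.000291 + 0.0000336 = 3.3351e-04 /h
MTBF = 1 / λ_sys = 3000 h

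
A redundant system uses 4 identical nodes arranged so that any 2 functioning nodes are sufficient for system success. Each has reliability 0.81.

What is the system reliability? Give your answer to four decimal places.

R = Σ_{i=2}^{4} C(4,i) p^i (1−p)^{4−i} with p = 0.81
C(4,2)·0.81^2·0.19^2 = 0.142111
C(4,3)·0.81^3·0.19^1 = 0.403895
C(4,4)·0.81^4·0.19^0 = 0.430467
Sum = 0.9765

0.9765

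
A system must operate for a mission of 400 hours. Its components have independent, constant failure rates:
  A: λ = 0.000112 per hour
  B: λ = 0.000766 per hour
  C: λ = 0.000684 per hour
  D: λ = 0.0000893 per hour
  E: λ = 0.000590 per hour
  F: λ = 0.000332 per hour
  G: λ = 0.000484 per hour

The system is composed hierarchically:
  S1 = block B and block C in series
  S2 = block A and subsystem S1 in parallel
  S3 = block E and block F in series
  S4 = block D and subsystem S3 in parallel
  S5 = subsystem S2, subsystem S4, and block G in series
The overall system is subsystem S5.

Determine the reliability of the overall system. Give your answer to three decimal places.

0.799

R(A) = exp(−0.000112 × 400) = 0.95619
R(B) = exp(−0.000766 × 400) = 0.73609
R(C) = exp(−0.000684 × 400) = 0.76064
R(D) = exp(−0.0000893 × 400) = 0.96491
R(E) = exp(−0.000590 × 400) = 0.78978
R(F) = exp(−0.000332 × 400) = 0.87564
R(G) = exp(−0.000484 × 400) = 0.82399
Series (B and C): 0.73609 × 0.76064 = 0.55990
Parallel (A and [0.55990]): 1 − (1 − 0.95619)(1 − 0.55990) = 0.98072
Series (E and F): 0.78978 × 0.87564 = 0.69156
Parallel (D and [0.69156]): 1 − (1 − 0.96491)(1 − 0.69156) = 0.98918
Series ([0.98072], [0.98918], and G): 0.98072 × 0.98918 × 0.82399 = 0.799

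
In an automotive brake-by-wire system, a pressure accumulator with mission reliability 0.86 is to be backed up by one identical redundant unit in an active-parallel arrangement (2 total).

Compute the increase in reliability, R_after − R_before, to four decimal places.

R_before = 0.86
R_after = 1 − (1 − 0.86)^2 = 0.9804
ΔR = 0.9804 − 0.86 = 0.1204

0.1204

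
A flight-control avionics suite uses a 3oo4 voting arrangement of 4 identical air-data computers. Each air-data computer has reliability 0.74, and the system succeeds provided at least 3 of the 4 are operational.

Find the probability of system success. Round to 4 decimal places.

R = Σ_{i=3}^{4} C(4,i) p^i (1−p)^{4−i} with p = 0.74
C(4,3)·0.74^3·0.26^1 = 0.421433
C(4,4)·0.74^4·0.26^0 = 0.299866
Sum = 0.7213

0.7213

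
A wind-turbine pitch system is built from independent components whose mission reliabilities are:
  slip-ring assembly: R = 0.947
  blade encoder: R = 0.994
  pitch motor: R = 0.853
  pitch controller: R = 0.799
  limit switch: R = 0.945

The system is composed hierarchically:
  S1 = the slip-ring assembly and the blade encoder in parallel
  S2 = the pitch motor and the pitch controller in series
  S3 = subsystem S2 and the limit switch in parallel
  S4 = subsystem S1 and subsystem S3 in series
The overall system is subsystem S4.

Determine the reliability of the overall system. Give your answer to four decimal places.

Parallel (slip-ring assembly and blade encoder): 1 − (1 − 0.947000)(1 − 0.994000) = 0.999682
Series (pitch motor and pitch controller): 0.853000 × 0.799000 = 0.681547
Parallel ([0.681547] and limit switch): 1 − (1 − 0.681547)(1 − 0.945000) = 0.982485
Series ([0.999682] and [0.982485]): 0.999682 × 0.982485 = 0.9822

0.9822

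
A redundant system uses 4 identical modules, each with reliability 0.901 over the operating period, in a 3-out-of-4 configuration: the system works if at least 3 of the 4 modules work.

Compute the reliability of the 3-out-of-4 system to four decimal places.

R = Σ_{i=3}^{4} C(4,i) p^i (1−p)^{4−i} with p = 0.901
C(4,3)·0.901^3·0.099^1 = 0.289647
C(4,4)·0.901^4·0.099^0 = 0.659021
Sum = 0.9487

0.9487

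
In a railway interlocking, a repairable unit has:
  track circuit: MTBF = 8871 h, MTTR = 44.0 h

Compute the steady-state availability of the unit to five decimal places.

A(track circuit) = MTBF/(MTBF+MTTR) = 8871/(8871+44.0) = 0.99506

0.99506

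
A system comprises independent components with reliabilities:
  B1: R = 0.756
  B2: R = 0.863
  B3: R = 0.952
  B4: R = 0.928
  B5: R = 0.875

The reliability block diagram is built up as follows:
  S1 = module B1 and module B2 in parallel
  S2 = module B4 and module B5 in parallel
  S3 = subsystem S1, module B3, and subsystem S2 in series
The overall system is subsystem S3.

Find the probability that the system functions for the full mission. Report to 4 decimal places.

Parallel (B1 and B2): 1 − (1 − 0.756000)(1 − 0.863000) = 0.966572
Parallel (B4 and B5): 1 − (1 − 0.928000)(1 − 0.875000) = 0.991000
Series ([0.966572], B3, and [0.991000]): 0.966572 × 0.952000 × 0.991000 = 0.9119

0.9119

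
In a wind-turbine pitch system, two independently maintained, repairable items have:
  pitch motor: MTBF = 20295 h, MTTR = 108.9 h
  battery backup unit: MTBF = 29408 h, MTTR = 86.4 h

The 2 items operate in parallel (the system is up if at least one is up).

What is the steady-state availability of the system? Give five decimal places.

0.99998

A(pitch motor) = MTBF/(MTBF+MTTR) = 20295/(20295+108.9) = 0.994663
A(battery backup unit) = MTBF/(MTBF+MTTR) = 29408/(29408+86.4) = 0.997071
Parallel availability: 1 − (1 − 0.994663)(1 − 0.997071) = 0.99998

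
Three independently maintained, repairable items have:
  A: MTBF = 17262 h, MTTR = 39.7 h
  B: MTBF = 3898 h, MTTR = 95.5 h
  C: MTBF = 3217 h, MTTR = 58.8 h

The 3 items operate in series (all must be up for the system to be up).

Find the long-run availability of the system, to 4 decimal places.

A(A) = MTBF/(MTBF+MTTR) = 17262/(17262+39.7) = 0.997705
A(B) = MTBF/(MTBF+MTTR) = 3898/(3898+95.5) = 0.976086
A(C) = MTBF/(MTBF+MTTR) = 3217/(3217+58.8) = 0.982050
Series availability: 0.997705 × 0.976086 × 0.982050 = 0.9564

0.9564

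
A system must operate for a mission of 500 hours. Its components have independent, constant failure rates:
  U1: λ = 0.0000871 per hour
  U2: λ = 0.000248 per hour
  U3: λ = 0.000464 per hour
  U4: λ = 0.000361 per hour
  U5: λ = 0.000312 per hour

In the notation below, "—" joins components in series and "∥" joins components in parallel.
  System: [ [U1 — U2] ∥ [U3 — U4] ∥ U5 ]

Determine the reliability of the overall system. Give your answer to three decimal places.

R(U1) = exp(−0.0000871 × 500) = 0.95738
R(U2) = exp(−0.000248 × 500) = 0.88338
R(U3) = exp(−0.000464 × 500) = 0.79295
R(U4) = exp(−0.000361 × 500) = 0.83485
R(U5) = exp(−0.000312 × 500) = 0.85556
Series (U1 and U2): 0.95738 × 0.88338 = 0.84573
Series (U3 and U4): 0.79295 × 0.83485 = 0.66199
Parallel ([0.84573], [0.66199], and U5): 1 − (1 − 0.84573)(1 − 0.66199)(1 − 0.85556) = 0.992

0.992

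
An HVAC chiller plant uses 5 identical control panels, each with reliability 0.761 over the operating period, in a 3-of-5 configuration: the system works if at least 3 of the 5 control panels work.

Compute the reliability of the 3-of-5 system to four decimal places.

R = Σ_{i=3}^{5} C(5,i) p^i (1−p)^{5−i} with p = 0.761
C(5,3)·0.761^3·0.239^2 = 0.251739
C(5,4)·0.761^4·0.239^1 = 0.400780
C(5,5)·0.761^5·0.239^0 = 0.255225
Sum = 0.9077

0.9077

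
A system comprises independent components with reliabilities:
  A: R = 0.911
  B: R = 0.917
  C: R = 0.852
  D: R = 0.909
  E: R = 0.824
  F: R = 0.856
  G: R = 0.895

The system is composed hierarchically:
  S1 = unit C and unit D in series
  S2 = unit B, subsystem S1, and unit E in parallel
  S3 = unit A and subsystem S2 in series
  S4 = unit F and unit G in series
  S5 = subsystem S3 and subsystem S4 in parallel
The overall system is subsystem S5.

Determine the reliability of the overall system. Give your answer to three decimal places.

Series (C and D): 0.85200 × 0.90900 = 0.77447
Parallel (B, [0.77447], and E): 1 − (1 − 0.91700)(1 − 0.77447)(1 − 0.82400) = 0.99671
Series (A and [0.99671]): 0.91100 × 0.99671 = 0.90800
Series (F and G): 0.85600 × 0.89500 = 0.76612
Parallel ([0.90800] and [0.76612]): 1 − (1 − 0.90800)(1 − 0.76612) = 0.978

0.978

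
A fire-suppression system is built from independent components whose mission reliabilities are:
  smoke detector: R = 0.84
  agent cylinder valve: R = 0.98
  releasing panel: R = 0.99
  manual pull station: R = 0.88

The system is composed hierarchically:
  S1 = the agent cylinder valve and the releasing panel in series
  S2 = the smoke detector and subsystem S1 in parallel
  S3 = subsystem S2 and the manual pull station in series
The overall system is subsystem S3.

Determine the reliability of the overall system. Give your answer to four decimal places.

Series (agent cylinder valve and releasing panel): 0.980000 × 0.990000 = 0.970200
Parallel (smoke detector and [0.970200]): 1 − (1 − 0.840000)(1 − 0.970200) = 0.995232
Series ([0.995232] and manual pull station): 0.995232 × 0.880000 = 0.8758

0.8758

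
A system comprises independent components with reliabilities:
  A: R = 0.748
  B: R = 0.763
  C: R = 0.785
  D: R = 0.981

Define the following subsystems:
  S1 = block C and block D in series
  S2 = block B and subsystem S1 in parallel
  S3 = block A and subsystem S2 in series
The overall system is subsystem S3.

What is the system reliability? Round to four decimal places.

Series (C and D): 0.785000 × 0.981000 = 0.770085
Parallel (B and [0.770085]): 1 − (1 − 0.763000)(1 − 0.770085) = 0.945510
Series (A and [0.945510]): 0.748000 × 0.945510 = 0.7072

0.7072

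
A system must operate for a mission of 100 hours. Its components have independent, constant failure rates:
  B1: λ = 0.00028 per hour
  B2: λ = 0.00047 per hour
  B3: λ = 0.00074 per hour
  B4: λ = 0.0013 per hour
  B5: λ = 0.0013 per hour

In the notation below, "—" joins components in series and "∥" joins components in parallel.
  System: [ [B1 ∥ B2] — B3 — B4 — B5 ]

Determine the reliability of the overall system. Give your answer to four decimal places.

R(B1) = exp(−0.00028 × 100) = 0.972388
R(B2) = exp(−0.00047 × 100) = 0.954087
R(B3) = exp(−0.00074 × 100) = 0.928672
R(B4) = exp(−0.0013 × 100) = 0.878095
R(B5) = exp(−0.0013 × 100) = 0.878095
Parallel (B1 and B2): 1 − (1 − 0.972388)(1 − 0.954087) = 0.998732
Series ([0.998732], B3, B4, and B5): 0.998732 × 0.928672 × 0.878095 × 0.878095 = 0.7151

0.7151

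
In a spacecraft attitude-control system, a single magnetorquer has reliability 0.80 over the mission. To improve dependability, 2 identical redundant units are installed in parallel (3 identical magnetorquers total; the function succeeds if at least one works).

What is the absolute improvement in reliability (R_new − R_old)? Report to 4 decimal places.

0.1920

R_before = 0.80
R_after = 1 − (1 − 0.80)^3 = 0.9920
ΔR = 0.9920 − 0.80 = 0.1920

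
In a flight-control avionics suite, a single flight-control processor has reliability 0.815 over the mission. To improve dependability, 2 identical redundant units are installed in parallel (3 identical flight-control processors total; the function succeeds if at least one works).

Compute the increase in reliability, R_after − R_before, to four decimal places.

R_before = 0.815
R_after = 1 − (1 − 0.815)^3 = 0.9937
ΔR = 0.9937 − 0.815 = 0.1787

0.1787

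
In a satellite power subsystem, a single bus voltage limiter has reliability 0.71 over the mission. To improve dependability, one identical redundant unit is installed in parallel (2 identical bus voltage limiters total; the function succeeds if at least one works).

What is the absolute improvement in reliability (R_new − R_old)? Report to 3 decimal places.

R_before = 0.71
R_after = 1 − (1 − 0.71)^2 = 0.916
ΔR = 0.916 − 0.71 = 0.206

0.206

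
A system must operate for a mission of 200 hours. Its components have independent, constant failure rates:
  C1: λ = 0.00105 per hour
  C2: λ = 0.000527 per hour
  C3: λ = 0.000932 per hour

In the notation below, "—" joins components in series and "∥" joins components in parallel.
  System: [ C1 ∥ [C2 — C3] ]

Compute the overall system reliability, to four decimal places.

0.9521

R(C1) = exp(−0.00105 × 200) = 0.810584
R(C2) = exp(−0.000527 × 200) = 0.899964
R(C3) = exp(−0.000932 × 200) = 0.829942
Series (C2 and C3): 0.899964 × 0.829942 = 0.746918
Parallel (C1 and [0.746918]): 1 − (1 − 0.810584)(1 − 0.746918) = 0.9521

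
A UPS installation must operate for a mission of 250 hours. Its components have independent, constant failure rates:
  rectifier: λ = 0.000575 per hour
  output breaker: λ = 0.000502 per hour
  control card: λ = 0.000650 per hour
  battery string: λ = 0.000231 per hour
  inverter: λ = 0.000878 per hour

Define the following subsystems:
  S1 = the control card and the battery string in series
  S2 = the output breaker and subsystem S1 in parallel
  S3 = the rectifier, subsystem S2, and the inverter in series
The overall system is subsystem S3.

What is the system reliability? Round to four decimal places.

0.6792

R(rectifier) = exp(−0.000575 × 250) = 0.866104
R(output breaker) = exp(−0.000502 × 250) = 0.882056
R(control card) = exp(−0.000650 × 250) = 0.850016
R(battery string) = exp(−0.000231 × 250) = 0.943886
R(inverter) = exp(−0.000878 × 250) = 0.802920
Series (control card and battery string): 0.850016 × 0.943886 = 0.802318
Parallel (output breaker and [0.802318]): 1 − (1 − 0.882056)(1 − 0.802318) = 0.976685
Series (rectifier, [0.976685], and inverter): 0.866104 × 0.976685 × 0.802920 = 0.6792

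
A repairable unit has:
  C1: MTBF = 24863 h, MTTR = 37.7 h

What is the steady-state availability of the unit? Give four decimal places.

A(C1) = MTBF/(MTBF+MTTR) = 24863/(24863+37.7) = 0.9985

0.9985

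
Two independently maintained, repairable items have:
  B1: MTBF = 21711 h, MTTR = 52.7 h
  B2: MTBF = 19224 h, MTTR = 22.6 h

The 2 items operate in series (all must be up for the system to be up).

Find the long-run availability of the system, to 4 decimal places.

A(B1) = MTBF/(MTBF+MTTR) = 21711/(21711+52.7) = 0.997579
A(B2) = MTBF/(MTBF+MTTR) = 19224/(19224+22.6) = 0.998826
Series availability: 0.997579 × 0.998826 = 0.9964

0.9964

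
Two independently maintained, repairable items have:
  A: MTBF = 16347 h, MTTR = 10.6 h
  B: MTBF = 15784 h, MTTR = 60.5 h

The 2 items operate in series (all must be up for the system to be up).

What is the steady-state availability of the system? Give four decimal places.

A(A) = MTBF/(MTBF+MTTR) = 16347/(16347+10.6) = 0.999352
A(B) = MTBF/(MTBF+MTTR) = 15784/(15784+60.5) = 0.996182
Series availability: 0.999352 × 0.996182 = 0.9955

0.9955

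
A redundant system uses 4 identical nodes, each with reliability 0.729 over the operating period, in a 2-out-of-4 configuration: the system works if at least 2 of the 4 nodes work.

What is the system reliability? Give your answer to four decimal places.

0.9366

R = Σ_{i=2}^{4} C(4,i) p^i (1−p)^{4−i} with p = 0.729
C(4,2)·0.729^2·0.271^2 = 0.234177
C(4,3)·0.729^3·0.271^1 = 0.419964
C(4,4)·0.729^4·0.271^0 = 0.282430
Sum = 0.9366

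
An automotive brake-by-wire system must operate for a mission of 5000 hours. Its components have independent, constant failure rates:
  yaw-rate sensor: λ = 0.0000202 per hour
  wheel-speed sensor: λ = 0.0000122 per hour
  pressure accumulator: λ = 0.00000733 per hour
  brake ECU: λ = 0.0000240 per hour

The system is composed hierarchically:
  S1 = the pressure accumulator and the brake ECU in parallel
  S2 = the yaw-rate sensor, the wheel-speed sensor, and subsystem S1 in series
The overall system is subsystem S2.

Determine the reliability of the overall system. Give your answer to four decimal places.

R(yaw-rate sensor) = exp(−0.0000202 × 5000) = 0.903933
R(wheel-speed sensor) = exp(−0.0000122 × 5000) = 0.940823
R(pressure accumulator) = exp(−0.00000733 × 5000) = 0.964013
R(brake ECU) = exp(−0.0000240 × 5000) = 0.886920
Parallel (pressure accumulator and brake ECU): 1 − (1 − 0.964013)(1 − 0.886920) = 0.995931
Series (yaw-rate sensor, wheel-speed sensor, and [0.995931]): 0.903933 × 0.940823 × 0.995931 = 0.8470

0.8470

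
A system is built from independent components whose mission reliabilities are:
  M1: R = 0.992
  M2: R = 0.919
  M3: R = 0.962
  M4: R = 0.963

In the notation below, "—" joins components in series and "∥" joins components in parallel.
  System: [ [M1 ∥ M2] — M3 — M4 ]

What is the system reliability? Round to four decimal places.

0.9258

Parallel (M1 and M2): 1 − (1 − 0.992000)(1 − 0.919000) = 0.999352
Series ([0.999352], M3, and M4): 0.999352 × 0.962000 × 0.963000 = 0.9258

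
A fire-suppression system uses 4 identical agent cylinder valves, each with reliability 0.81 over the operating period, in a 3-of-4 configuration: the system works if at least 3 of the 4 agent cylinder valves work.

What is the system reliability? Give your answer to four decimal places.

0.8344

R = Σ_{i=3}^{4} C(4,i) p^i (1−p)^{4−i} with p = 0.81
C(4,3)·0.81^3·0.19^1 = 0.403895
C(4,4)·0.81^4·0.19^0 = 0.430467
Sum = 0.8344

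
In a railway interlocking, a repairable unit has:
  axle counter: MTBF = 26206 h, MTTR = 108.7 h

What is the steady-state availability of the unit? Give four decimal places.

0.9959

A(axle counter) = MTBF/(MTBF+MTTR) = 26206/(26206+108.7) = 0.9959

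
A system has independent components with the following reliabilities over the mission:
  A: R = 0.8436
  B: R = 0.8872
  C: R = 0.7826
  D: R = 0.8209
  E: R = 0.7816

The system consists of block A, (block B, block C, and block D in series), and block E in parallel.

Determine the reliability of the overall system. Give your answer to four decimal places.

Series (B, C, and D): 0.887200 × 0.782600 × 0.820900 = 0.569970
Parallel (A, [0.569970], and E): 1 − (1 − 0.843600)(1 − 0.569970)(1 − 0.781600) = 0.9853

0.9853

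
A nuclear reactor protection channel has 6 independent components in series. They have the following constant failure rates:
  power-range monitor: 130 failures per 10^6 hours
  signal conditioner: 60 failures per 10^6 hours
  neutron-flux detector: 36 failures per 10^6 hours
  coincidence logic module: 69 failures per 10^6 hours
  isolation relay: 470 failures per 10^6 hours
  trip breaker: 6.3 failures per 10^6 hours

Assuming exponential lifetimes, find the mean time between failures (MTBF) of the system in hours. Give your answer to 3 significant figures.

Series of exponential components: λ_sys = Σ λ_i
λ_sys = 0.00013 + 0.000060 + 0.000036 + 0.000069 + 0.00047 + 0.0000063 = 7.7130e-04 /h
MTBF = 1 / λ_sys = 1300 h

1300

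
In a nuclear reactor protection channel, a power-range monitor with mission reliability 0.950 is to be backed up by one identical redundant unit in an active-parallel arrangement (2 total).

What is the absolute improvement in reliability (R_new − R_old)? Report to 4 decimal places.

0.0475

R_before = 0.950
R_after = 1 − (1 − 0.950)^2 = 0.9975
ΔR = 0.9975 − 0.950 = 0.0475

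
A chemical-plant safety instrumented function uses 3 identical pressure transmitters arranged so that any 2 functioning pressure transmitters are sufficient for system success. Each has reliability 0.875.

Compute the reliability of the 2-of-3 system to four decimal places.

0.9570

R = Σ_{i=2}^{3} C(3,i) p^i (1−p)^{3−i} with p = 0.875
C(3,2)·0.875^2·0.125^1 = 0.287109
C(3,3)·0.875^3·0.125^0 = 0.669922
Sum = 0.9570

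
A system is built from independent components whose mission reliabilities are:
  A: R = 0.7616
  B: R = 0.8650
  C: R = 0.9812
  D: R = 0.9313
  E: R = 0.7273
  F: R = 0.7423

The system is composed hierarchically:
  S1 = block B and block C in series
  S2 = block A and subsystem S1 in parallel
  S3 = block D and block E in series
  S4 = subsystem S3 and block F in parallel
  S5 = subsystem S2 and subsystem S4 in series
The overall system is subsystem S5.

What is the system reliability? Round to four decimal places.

0.8838

Series (B and C): 0.865000 × 0.981200 = 0.848738
Parallel (A and [0.848738]): 1 − (1 − 0.761600)(1 − 0.848738) = 0.963939
Series (D and E): 0.931300 × 0.727300 = 0.677334
Parallel ([0.677334] and F): 1 − (1 − 0.677334)(1 − 0.742300) = 0.916849
Series ([0.963939] and [0.916849]): 0.963939 × 0.916849 = 0.8838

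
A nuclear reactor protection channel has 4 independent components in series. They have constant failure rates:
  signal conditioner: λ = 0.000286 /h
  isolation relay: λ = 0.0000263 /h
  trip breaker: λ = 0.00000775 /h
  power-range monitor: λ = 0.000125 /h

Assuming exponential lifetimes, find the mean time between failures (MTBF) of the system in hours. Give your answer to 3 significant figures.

Series of exponential components: λ_sys = Σ λ_i
λ_sys = 0.000286 + 0.0000263 + 0.00000775 + 0.000125 = 4.4505e-04 /h
MTBF = 1 / λ_sys = 2250 h

2250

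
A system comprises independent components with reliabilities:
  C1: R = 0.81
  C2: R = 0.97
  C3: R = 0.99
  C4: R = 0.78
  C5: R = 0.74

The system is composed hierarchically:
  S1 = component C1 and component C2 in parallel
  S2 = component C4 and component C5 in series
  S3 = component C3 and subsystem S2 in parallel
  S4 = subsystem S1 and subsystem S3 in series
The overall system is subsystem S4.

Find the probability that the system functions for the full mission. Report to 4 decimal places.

0.9901

Parallel (C1 and C2): 1 − (1 − 0.810000)(1 − 0.970000) = 0.994300
Series (C4 and C5): 0.780000 × 0.740000 = 0.577200
Parallel (C3 and [0.577200]): 1 − (1 − 0.990000)(1 − 0.577200) = 0.995772
Series ([0.994300] and [0.995772]): 0.994300 × 0.995772 = 0.9901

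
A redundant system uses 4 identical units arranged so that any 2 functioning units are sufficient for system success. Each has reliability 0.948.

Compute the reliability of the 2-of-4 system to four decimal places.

0.9995

R = Σ_{i=2}^{4} C(4,i) p^i (1−p)^{4−i} with p = 0.948
C(4,2)·0.948^2·0.052^2 = 0.014581
C(4,3)·0.948^3·0.052^1 = 0.177210
C(4,4)·0.948^4·0.052^0 = 0.807669
Sum = 0.9995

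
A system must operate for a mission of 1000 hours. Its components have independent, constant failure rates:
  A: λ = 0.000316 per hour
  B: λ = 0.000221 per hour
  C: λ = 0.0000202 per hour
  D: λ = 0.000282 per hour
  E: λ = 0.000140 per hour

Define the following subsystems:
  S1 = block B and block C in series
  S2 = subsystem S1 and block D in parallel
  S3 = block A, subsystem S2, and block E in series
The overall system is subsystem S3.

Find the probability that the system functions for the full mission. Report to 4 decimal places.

0.6004

R(A) = exp(−0.000316 × 1000) = 0.729059
R(B) = exp(−0.000221 × 1000) = 0.801717
R(C) = exp(−0.0000202 × 1000) = 0.980003
R(D) = exp(−0.000282 × 1000) = 0.754274
R(E) = exp(−0.000140 × 1000) = 0.869358
Series (B and C): 0.801717 × 0.980003 = 0.785685
Parallel ([0.785685] and D): 1 − (1 − 0.785685)(1 − 0.754274) = 0.947337
Series (A, [0.947337], and E): 0.729059 × 0.947337 × 0.869358 = 0.6004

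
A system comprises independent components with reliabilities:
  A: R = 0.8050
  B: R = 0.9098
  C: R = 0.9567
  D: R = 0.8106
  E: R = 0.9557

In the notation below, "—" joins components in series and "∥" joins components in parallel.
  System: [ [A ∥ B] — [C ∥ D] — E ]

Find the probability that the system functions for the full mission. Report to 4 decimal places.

Parallel (A and B): 1 − (1 − 0.805000)(1 − 0.909800) = 0.982411
Parallel (C and D): 1 − (1 − 0.956700)(1 − 0.810600) = 0.991799
Series ([0.982411], [0.991799], and E): 0.982411 × 0.991799 × 0.955700 = 0.9312

0.9312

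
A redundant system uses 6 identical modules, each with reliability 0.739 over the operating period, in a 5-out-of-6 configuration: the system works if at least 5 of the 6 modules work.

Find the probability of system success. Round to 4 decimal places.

R = Σ_{i=5}^{6} C(6,i) p^i (1−p)^{6−i} with p = 0.739
C(6,5)·0.739^5·0.261^1 = 0.345155
C(6,6)·0.739^6·0.261^0 = 0.162880
Sum = 0.5080

0.5080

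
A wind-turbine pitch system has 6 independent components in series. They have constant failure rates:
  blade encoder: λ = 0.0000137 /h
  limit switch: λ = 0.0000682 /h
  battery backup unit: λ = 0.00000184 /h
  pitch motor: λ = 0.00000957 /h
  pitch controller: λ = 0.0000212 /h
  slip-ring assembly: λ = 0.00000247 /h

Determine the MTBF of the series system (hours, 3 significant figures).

Series of exponential components: λ_sys = Σ λ_i
λ_sys = 0.0000137 + 0.0000682 + 0.00000184 + 0.00000957 + 0.0000212 + 0.00000247 = 1.1698e-04 /h
MTBF = 1 / λ_sys = 8550 h

8550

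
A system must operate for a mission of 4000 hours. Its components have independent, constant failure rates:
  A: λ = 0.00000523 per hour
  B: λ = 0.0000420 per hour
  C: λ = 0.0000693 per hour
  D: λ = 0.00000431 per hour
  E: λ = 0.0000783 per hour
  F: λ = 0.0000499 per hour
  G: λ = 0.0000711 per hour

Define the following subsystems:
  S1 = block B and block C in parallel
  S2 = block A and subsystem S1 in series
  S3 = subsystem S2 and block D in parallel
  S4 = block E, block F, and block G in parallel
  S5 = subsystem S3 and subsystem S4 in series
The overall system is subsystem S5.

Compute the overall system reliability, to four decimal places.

0.9870

R(A) = exp(−0.00000523 × 4000) = 0.979297
R(B) = exp(−0.0000420 × 4000) = 0.845354
R(C) = exp(−0.0000693 × 4000) = 0.757903
R(D) = exp(−0.00000431 × 4000) = 0.982908
R(E) = exp(−0.0000783 × 4000) = 0.731104
R(F) = exp(−0.0000499 × 4000) = 0.819058
R(G) = exp(−0.0000711 × 4000) = 0.752466
Parallel (B and C): 1 − (1 − 0.845354)(1 − 0.757903) = 0.962561
Series (A and [0.962561]): 0.979297 × 0.962561 = 0.942633
Parallel ([0.942633] and D): 1 − (1 − 0.942633)(1 − 0.982908) = 0.999019
Parallel (E, F, and G): 1 − (1 − 0.731104)(1 − 0.819058)(1 − 0.752466) = 0.987956
Series ([0.999019] and [0.987956]): 0.999019 × 0.987956 = 0.9870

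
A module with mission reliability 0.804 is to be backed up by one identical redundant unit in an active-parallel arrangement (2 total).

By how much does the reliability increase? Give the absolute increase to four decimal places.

0.1576

R_before = 0.804
R_after = 1 − (1 − 0.804)^2 = 0.9616
ΔR = 0.9616 − 0.804 = 0.1576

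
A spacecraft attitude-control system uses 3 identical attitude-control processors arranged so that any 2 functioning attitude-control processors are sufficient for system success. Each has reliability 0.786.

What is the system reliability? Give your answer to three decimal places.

0.882

R = Σ_{i=2}^{3} C(3,i) p^i (1−p)^{3−i} with p = 0.786
C(3,2)·0.786^2·0.214^1 = 0.39663
C(3,3)·0.786^3·0.214^0 = 0.48559
Sum = 0.882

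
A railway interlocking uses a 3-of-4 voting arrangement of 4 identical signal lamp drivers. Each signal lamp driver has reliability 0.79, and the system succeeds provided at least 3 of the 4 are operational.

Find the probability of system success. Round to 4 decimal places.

R = Σ_{i=3}^{4} C(4,i) p^i (1−p)^{4−i} with p = 0.79
C(4,3)·0.79^3·0.21^1 = 0.414153
C(4,4)·0.79^4·0.21^0 = 0.389501
Sum = 0.8037

0.8037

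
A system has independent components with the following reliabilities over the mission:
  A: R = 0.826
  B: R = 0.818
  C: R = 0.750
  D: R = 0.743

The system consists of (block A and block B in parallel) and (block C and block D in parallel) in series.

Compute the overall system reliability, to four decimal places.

0.9061

Parallel (A and B): 1 − (1 − 0.826000)(1 − 0.818000) = 0.968332
Parallel (C and D): 1 − (1 − 0.750000)(1 − 0.743000) = 0.935750
Series ([0.968332] and [0.935750]): 0.968332 × 0.935750 = 0.9061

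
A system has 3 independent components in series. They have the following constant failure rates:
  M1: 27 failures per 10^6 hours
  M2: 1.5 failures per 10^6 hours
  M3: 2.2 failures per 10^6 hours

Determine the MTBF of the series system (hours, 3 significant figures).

Series of exponential components: λ_sys = Σ λ_i
λ_sys = 0.000027 + 0.0000015 + 0.0000022 = 3.0700e-05 /h
MTBF = 1 / λ_sys = 32600 h

32600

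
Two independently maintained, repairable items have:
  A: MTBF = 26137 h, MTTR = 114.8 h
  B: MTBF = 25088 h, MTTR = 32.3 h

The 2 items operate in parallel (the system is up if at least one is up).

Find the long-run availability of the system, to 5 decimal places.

0.99999

A(A) = MTBF/(MTBF+MTTR) = 26137/(26137+114.8) = 0.995627
A(B) = MTBF/(MTBF+MTTR) = 25088/(25088+32.3) = 0.998714
Parallel availability: 1 − (1 − 0.995627)(1 − 0.998714) = 0.99999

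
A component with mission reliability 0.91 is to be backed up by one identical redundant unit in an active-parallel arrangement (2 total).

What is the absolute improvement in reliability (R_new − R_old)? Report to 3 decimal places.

0.082

R_before = 0.91
R_after = 1 − (1 − 0.91)^2 = 0.992
ΔR = 0.992 − 0.91 = 0.082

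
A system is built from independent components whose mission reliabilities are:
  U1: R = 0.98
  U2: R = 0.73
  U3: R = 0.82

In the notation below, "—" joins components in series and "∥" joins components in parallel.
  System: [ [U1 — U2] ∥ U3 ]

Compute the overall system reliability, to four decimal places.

0.9488

Series (U1 and U2): 0.980000 × 0.730000 = 0.715400
Parallel ([0.715400] and U3): 1 − (1 − 0.715400)(1 − 0.820000) = 0.9488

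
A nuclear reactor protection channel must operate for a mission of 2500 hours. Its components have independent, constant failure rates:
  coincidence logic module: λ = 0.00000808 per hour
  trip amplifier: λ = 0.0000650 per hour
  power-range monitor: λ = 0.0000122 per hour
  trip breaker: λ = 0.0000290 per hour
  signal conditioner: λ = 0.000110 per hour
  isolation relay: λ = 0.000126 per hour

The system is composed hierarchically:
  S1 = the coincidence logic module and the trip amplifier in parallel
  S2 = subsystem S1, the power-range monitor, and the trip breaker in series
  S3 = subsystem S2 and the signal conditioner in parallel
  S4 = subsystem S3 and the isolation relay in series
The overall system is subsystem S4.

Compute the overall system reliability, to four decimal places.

0.7121

R(coincidence logic module) = exp(−0.00000808 × 2500) = 0.980003
R(trip amplifier) = exp(−0.0000650 × 2500) = 0.850016
R(power-range monitor) = exp(−0.0000122 × 2500) = 0.969960
R(trip breaker) = exp(−0.0000290 × 2500) = 0.930066
R(signal conditioner) = exp(−0.000110 × 2500) = 0.759572
R(isolation relay) = exp(−0.000126 × 2500) = 0.729789
Parallel (coincidence logic module and trip amplifier): 1 − (1 − 0.980003)(1 − 0.850016) = 0.997001
Series ([0.997001], power-range monitor, and trip breaker): 0.997001 × 0.969960 × 0.930066 = 0.899421
Parallel ([0.899421] and signal conditioner): 1 − (1 − 0.899421)(1 − 0.759572) = 0.975818
Series ([0.975818] and isolation relay): 0.975818 × 0.729789 = 0.7121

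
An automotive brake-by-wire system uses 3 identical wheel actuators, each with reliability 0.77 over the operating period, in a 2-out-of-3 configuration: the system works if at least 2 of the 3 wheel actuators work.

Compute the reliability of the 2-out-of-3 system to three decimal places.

R = Σ_{i=2}^{3} C(3,i) p^i (1−p)^{3−i} with p = 0.77
C(3,2)·0.77^2·0.23^1 = 0.40910
C(3,3)·0.77^3·0.23^0 = 0.45653
Sum = 0.866

0.866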